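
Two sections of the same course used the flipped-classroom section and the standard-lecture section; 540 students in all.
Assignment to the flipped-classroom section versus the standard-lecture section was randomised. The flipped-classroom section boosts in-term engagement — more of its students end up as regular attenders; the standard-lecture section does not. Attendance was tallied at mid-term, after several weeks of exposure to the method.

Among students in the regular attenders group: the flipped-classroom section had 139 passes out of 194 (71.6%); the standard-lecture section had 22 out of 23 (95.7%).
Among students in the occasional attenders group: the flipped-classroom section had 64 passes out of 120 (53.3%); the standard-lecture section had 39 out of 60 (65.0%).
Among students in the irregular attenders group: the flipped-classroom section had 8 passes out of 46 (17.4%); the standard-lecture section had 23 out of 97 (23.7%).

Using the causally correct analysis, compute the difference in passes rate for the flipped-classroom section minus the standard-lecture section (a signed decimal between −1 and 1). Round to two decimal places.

The distribution of mid-term attendance is itself part of what the teaching method does — it is an intermediate outcome. Holding it fixed would remove that part of the effect; the total effect is the pooled difference.
The causal difference is the pooled difference: 0.586 − 0.467 = +0.119.

+0.12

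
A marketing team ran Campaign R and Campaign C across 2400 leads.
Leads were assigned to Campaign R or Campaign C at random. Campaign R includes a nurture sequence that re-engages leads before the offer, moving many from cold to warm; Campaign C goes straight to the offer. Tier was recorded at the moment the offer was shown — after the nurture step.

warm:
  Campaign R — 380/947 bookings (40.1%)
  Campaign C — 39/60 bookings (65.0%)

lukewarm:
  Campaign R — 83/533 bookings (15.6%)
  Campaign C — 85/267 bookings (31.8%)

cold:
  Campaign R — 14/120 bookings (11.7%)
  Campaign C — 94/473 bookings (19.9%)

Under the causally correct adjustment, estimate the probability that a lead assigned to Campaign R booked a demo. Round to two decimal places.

0.30

Engagement tier is downstream of the campaign. One should not condition on a consequence of treatment, so the overall rates are the right comparison.
So P(outcome | do(Campaign R)) is just the pooled rate for Campaign R: 477/1600 = 0.298.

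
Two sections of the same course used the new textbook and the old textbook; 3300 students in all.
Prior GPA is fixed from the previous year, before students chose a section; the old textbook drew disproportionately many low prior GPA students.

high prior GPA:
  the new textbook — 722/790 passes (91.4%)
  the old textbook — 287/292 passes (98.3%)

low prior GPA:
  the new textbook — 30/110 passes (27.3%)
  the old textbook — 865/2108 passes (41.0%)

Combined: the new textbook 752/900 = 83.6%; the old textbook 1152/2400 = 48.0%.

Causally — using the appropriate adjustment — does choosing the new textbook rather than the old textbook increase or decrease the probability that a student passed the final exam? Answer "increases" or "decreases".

decreases

Here prior GPA band is a common cause — it drives both which teaching method a case falls under and the outcome. The crude comparison mixes populations; the stratum-specific rates are the causally relevant ones.
Within each level — high prior GPA: 91.4% vs 98.3%; low prior GPA: 27.3% vs 41.0% — the old textbook is higher every time.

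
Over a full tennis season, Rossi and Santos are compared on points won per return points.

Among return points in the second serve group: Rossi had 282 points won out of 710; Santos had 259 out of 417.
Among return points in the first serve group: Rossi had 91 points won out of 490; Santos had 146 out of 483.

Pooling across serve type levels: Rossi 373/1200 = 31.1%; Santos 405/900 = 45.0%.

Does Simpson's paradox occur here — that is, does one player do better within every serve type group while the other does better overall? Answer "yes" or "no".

Within each serve type level (second serve 39.7% vs 62.1%; first serve 18.6% vs 30.2%), Santos has the higher rate every time. Pooled: 31.1% vs 45.0% — Santos has the higher rate overall. They agree.

no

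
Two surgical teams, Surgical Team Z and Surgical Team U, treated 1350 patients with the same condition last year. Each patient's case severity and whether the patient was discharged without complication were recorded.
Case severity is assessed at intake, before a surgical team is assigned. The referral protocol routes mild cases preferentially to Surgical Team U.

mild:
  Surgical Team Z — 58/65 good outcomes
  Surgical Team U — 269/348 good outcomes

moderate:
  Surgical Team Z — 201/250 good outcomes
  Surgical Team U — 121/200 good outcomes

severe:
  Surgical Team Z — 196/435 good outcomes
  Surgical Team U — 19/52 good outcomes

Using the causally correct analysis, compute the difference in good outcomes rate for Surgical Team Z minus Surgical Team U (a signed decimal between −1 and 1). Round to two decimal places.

Case severity satisfies the back-door criterion: it is not a descendant of the surgical team, and it blocks the spurious path from surgical team to outcome. Adjusting for it (i.e., using the within-case severity rates) gives the causal effect.
Adjusting over the population distribution of case severity: 0.306·(0.892−0.773) + 0.333·(0.804−0.605) + 0.361·(0.451−0.365) = +0.134.

+0.13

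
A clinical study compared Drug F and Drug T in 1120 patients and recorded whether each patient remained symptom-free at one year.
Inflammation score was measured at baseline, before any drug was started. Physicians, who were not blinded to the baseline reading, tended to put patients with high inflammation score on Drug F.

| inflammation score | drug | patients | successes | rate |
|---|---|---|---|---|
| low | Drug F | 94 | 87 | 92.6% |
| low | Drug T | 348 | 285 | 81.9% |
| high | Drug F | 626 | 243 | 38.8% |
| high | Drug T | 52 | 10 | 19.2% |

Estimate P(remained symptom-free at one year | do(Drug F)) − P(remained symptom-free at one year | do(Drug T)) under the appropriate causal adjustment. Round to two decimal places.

The stratified and pooled comparisons disagree (Drug F wins within each inflammation score; Drug T wins overall), so the answer turns on the causal role of inflammation score.
Since inflammation score is a pre-existing factor (not a product of the drug) and it affects the outcome on its own, it is a confounder. The stratified rates, not the pooled rate, identify the causal effect.
Adjusting over the population distribution of inflammation score: 0.395·(0.926−0.819) + 0.605·(0.388−0.192) = +0.161.

+0.16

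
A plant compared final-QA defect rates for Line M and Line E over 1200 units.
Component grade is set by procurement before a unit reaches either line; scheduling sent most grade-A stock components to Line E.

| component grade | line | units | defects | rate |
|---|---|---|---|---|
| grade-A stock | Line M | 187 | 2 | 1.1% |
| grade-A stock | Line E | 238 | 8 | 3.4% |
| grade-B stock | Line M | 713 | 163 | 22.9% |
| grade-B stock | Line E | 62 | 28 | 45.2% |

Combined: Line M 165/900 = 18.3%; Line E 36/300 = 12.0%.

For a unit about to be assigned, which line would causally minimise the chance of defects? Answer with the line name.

Line M

Component grade differs across lines for reasons unrelated to any effect of the line itself, and it separately predicts the outcome — a classic confounder. We must compare within component grade levels.
Within each level — grade-A stock: 1.1% vs 3.4%; grade-B stock: 22.9% vs 45.2% — Line M is lower every time.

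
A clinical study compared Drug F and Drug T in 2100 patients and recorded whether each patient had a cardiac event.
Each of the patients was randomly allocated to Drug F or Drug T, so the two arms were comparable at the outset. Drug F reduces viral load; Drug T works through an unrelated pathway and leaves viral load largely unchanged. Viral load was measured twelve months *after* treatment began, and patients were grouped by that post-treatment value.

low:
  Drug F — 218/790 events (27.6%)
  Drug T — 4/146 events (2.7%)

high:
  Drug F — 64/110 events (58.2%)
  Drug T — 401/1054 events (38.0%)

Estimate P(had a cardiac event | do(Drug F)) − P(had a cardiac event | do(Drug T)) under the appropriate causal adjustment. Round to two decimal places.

-0.02

Viral load lies on the pathway drug → viral load → outcome, so adjusting for it blocks the indirect effect. For the total causal effect of drug, use the unadjusted pooled rates.
The causal difference is the pooled difference: 0.313 − 0.338 = -0.024.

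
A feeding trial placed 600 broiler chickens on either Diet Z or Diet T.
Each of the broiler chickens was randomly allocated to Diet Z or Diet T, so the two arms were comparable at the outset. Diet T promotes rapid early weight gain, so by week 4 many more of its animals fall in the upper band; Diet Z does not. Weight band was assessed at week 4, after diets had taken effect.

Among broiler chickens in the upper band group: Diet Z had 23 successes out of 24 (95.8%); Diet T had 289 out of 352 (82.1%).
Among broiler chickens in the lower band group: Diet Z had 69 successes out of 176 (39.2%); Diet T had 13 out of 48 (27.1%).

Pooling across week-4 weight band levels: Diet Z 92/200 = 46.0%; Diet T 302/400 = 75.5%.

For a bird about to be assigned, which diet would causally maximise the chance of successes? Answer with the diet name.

Week-4 weight band lies on the pathway diet → week-4 weight band → outcome, so adjusting for it blocks the indirect effect. For the total causal effect of diet, use the unadjusted pooled rates.
Pooled: Diet Z 46.0% vs Diet T 75.5%; Diet T is higher overall.

Diet T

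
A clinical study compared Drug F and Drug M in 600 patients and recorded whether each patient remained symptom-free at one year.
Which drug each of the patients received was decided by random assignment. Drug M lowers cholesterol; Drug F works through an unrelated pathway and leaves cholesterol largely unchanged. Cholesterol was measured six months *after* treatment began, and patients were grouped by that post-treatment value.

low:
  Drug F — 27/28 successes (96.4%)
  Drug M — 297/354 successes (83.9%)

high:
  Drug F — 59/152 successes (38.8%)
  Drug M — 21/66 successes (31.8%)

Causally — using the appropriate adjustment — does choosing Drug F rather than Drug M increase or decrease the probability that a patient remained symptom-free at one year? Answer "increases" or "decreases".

The distribution of cholesterol is itself part of what the drug does — it is an intermediate outcome. Holding it fixed would remove that part of the effect; the total effect is the pooled difference.
Pooled: Drug F 47.8% vs Drug M 75.7%; Drug M is higher overall.

decreases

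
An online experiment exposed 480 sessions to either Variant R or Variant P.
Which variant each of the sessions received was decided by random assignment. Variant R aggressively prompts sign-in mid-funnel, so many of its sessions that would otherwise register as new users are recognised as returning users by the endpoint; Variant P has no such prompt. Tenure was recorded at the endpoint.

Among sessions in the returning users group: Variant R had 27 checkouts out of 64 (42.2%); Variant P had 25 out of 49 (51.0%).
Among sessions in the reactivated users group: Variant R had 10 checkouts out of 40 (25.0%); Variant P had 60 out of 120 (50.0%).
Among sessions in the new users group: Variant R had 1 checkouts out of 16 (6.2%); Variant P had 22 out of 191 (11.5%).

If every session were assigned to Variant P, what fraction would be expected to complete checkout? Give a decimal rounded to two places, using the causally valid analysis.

Within every user tenure level Variant P has the higher rate, yet pooled Variant R does — Simpson's reversal.
Because the variant influences user tenure, user tenure is a post-treatment mediator, not a confounder. Stratifying on it would bias the estimate; the causal effect is the crude pooled difference.
So P(outcome | do(Variant P)) is just the pooled rate for Variant P: 107/360 = 0.297.

0.30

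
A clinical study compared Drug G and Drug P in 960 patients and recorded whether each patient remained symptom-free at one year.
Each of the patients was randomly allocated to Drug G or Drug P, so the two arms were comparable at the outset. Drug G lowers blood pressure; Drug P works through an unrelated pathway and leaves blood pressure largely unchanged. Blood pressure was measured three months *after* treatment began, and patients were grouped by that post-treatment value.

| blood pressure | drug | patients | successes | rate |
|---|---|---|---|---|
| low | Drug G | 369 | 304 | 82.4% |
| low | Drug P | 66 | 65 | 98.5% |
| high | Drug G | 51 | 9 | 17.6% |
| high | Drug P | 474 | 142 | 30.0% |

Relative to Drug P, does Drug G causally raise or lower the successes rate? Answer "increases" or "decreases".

The stratified and pooled comparisons disagree (Drug P wins within each blood pressure; Drug G wins overall), so the answer turns on the causal role of blood pressure.
Blood pressure here is a post-treatment variable shaped by the drug; conditioning on it would introduce bias rather than remove it. The overall comparison is the causal one.
Pooled: Drug G 74.5% vs Drug P 38.3%; Drug G is higher overall.

increases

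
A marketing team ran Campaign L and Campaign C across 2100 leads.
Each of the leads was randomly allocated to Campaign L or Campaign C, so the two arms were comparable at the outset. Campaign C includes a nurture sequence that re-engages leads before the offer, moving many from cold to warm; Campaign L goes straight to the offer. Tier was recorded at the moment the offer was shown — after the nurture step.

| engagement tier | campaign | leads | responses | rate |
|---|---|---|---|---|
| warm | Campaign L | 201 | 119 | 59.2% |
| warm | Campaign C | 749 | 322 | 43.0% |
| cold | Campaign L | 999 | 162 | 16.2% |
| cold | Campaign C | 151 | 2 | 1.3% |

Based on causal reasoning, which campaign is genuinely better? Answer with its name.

Campaign L is higher inside every engagement tier stratum but Campaign C is higher in aggregate. Whether to stratify depends on how engagement tier relates to the campaign.
Engagement tier lies on the pathway campaign → engagement tier → outcome, so adjusting for it blocks the indirect effect. For the total causal effect of campaign, use the unadjusted pooled rates.
Pooled: Campaign L 23.4% vs Campaign C 36.0%; Campaign C is higher overall.

Campaign C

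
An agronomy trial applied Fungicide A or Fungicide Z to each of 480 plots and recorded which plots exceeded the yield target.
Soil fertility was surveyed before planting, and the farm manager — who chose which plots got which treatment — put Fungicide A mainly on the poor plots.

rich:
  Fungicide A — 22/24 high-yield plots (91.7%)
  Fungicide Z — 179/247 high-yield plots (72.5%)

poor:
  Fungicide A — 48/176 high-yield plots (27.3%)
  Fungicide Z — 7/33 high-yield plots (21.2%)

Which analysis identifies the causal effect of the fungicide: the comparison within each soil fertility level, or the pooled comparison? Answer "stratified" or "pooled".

stratified

Soil fertility satisfies the back-door criterion: it is not a descendant of the fungicide, and it blocks the spurious path from fungicide to outcome. Adjusting for it (i.e., using the within-soil fertility rates) gives the causal effect.
Within each level — rich: 91.7% vs 72.5%; poor: 27.3% vs 21.2% — Fungicide A is higher every time.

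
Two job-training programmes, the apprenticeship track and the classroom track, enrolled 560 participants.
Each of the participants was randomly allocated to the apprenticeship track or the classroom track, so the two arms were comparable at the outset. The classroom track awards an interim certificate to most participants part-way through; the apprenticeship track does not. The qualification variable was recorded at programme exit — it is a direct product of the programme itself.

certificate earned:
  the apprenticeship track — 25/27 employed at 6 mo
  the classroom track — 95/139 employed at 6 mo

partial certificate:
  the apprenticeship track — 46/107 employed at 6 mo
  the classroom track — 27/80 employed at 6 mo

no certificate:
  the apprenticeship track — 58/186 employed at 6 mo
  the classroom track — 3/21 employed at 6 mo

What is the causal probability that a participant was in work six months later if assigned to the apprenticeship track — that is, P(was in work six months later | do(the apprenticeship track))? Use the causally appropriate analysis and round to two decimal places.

The qualification attained during the programme-specific comparison favours the apprenticeship track throughout, but the pooled figures favour the classroom track. The question is whether to condition on qualification attained during the programme.
Qualification attained during the programme is recorded after the programme and is itself shifted by it — it sits on the causal path from programme to outcome. Conditioning on a mediator would strip out part of the effect we want; the pooled comparison gives the total causal effect.
So P(outcome | do(the apprenticeship track)) is just the pooled rate for the apprenticeship track: 129/320 = 0.403.

0.40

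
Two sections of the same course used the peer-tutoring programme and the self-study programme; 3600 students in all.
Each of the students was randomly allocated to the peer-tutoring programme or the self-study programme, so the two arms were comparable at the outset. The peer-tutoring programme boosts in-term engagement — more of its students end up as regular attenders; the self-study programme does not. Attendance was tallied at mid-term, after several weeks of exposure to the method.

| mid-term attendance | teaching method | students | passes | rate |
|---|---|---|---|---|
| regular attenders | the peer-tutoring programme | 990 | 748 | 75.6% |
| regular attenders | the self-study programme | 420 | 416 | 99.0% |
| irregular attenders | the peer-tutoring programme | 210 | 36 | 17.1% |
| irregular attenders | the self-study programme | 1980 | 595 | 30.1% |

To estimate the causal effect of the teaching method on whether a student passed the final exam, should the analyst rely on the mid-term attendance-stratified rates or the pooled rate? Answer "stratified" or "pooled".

Because the teaching method influences mid-term attendance, mid-term attendance is a post-treatment mediator, not a confounder. Stratifying on it would bias the estimate; the causal effect is the crude pooled difference.
Pooled: the peer-tutoring programme 65.3% vs the self-study programme 42.1%; the peer-tutoring programme is higher overall.

pooled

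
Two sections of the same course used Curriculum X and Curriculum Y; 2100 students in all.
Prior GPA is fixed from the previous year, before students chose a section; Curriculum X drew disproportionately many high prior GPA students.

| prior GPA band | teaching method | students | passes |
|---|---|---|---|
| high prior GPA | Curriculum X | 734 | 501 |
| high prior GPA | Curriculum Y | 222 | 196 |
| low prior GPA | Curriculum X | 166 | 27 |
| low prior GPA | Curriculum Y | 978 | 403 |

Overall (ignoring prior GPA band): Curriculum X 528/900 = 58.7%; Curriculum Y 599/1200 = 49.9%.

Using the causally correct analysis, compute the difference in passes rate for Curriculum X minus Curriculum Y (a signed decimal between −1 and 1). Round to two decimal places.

Here prior GPA band is a common cause — it drives both which teaching method a case falls under and the outcome. The crude comparison mixes populations; the stratum-specific rates are the causally relevant ones.
Adjusting over the population distribution of prior GPA band: 0.455·(0.683−0.883) + 0.545·(0.163−0.412) = -0.227.

-0.23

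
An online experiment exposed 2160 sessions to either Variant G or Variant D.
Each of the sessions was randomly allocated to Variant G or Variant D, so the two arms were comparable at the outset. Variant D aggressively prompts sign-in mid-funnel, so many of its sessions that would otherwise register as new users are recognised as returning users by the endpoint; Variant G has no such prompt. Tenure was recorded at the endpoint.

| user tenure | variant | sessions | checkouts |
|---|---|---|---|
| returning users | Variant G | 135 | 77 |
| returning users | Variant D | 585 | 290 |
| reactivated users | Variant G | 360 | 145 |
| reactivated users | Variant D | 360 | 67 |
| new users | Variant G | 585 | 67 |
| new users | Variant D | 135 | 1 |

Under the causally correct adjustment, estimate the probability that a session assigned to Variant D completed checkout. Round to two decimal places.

Within every user tenure level Variant G has the higher rate, yet pooled Variant D does — Simpson's reversal.
User tenure is downstream of the variant. One should not condition on a consequence of treatment, so the overall rates are the right comparison.
So P(outcome | do(Variant D)) is just the pooled rate for Variant D: 358/1080 = 0.331.

0.33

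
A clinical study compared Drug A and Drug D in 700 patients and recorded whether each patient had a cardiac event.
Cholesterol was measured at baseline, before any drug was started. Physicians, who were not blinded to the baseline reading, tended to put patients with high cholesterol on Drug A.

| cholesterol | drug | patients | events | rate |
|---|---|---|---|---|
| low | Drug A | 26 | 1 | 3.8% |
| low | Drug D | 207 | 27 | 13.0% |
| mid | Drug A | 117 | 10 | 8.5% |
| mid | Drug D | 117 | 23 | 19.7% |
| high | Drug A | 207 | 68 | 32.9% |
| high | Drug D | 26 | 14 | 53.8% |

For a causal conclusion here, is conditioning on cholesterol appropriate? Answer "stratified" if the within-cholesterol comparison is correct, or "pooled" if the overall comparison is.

Cholesterol differs across drugs for reasons unrelated to any effect of the drug itself, and it separately predicts the outcome — a classic confounder. We must compare within cholesterol levels.
Within each level — low: 3.8% vs 13.0%; mid: 8.5% vs 19.7%; high: 32.9% vs 53.8% — Drug A is lower every time.

stratified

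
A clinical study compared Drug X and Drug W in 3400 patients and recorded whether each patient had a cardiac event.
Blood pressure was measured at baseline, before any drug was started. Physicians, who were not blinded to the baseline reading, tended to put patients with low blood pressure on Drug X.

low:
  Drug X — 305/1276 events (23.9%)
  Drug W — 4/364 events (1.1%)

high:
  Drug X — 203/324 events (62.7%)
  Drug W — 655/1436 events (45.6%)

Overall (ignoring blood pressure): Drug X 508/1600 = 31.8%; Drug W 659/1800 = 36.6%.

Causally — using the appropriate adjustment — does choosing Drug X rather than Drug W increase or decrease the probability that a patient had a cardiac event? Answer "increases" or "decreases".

increases

The stratified and pooled comparisons disagree (Drug W wins within each blood pressure; Drug X wins overall), so the answer turns on the causal role of blood pressure.
Blood pressure is set before the drug has any effect — it is not caused by the drug — and it independently drives the outcome. That makes it a confounder, so the causal comparison is within blood pressure levels.
Within each level — low: 23.9% vs 1.1%; high: 62.7% vs 45.6% — Drug W is lower every time.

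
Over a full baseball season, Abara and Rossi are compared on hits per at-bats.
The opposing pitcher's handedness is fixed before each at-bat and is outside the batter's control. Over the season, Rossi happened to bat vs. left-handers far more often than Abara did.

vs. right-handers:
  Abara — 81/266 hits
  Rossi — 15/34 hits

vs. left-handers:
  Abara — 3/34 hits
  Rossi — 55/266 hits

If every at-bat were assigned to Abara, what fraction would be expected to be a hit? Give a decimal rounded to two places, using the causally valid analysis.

0.20

Pitcher handedness differs across players for reasons unrelated to any effect of the player itself, and it separately predicts the outcome — a classic confounder. We must compare within pitcher handedness levels.
Standardising Abara to the population pitcher handedness mix: 0.500·81/266 + 0.500·3/34 = 0.196.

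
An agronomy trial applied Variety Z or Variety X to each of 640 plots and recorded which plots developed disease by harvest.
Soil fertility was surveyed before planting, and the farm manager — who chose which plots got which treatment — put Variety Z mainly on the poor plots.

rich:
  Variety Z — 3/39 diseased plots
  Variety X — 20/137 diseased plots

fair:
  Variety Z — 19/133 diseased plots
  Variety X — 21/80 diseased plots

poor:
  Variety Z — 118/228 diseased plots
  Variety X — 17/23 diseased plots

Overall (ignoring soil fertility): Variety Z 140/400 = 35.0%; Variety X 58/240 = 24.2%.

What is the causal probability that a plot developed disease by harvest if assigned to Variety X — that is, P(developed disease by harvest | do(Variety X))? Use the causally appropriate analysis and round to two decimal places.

0.42

Within every soil fertility level Variety Z has the lower rate, yet pooled Variety X does — Simpson's reversal.
Soil fertility satisfies the back-door criterion: it is not a descendant of the variety, and it blocks the spurious path from variety to outcome. Adjusting for it (i.e., using the within-soil fertility rates) gives the causal effect.
Standardising Variety X to the population soil fertility mix: 0.275·20/137 + 0.333·21/80 + 0.392·17/23 = 0.417.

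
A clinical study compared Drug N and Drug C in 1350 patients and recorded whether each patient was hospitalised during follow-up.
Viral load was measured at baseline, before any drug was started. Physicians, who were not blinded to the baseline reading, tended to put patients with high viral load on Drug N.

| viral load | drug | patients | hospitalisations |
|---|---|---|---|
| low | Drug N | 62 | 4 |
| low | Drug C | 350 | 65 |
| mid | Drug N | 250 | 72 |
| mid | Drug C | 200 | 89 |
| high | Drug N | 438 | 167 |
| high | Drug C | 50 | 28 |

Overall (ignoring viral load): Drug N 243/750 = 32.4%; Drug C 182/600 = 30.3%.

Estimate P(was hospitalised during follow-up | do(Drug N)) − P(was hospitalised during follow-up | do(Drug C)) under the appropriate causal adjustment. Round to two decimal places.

The stratified and pooled comparisons disagree (Drug N wins within each viral load; Drug C wins overall), so the answer turns on the causal role of viral load.
Viral load satisfies the back-door criterion: it is not a descendant of the drug, and it blocks the spurious path from drug to outcome. Adjusting for it (i.e., using the within-viral load rates) gives the causal effect.
Adjusting over the population distribution of viral load: 0.305·(0.065−0.186) + 0.333·(0.288−0.445) + 0.361·(0.381−0.560) = -0.154.

-0.15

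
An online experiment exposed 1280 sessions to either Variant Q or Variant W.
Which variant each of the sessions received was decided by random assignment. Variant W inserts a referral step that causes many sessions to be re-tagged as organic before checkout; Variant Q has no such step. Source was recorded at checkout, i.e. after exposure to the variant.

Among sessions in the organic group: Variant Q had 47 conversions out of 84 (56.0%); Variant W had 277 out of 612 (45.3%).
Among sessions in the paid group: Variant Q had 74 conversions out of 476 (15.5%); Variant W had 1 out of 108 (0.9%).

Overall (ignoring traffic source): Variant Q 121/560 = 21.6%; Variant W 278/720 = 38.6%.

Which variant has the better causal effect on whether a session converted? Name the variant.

Variant W

The stratified and pooled comparisons disagree (Variant Q wins within each traffic source; Variant W wins overall), so the answer turns on the causal role of traffic source.
Traffic source is downstream of the variant. One should not condition on a consequence of treatment, so the overall rates are the right comparison.
Pooled: Variant Q 21.6% vs Variant W 38.6%; Variant W is higher overall.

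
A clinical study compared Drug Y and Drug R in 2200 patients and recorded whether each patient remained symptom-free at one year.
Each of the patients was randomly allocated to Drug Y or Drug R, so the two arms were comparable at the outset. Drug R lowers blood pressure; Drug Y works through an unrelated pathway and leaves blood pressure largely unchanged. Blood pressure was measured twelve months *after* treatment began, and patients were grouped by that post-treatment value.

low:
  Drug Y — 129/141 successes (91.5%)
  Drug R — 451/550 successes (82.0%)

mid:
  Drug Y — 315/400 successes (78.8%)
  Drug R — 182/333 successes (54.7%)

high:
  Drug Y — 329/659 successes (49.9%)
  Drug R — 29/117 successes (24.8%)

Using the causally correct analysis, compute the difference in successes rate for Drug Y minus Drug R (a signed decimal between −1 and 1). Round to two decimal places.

-0.02

The blood pressure-specific comparison favours Drug Y throughout, but the pooled figures favour Drug R. The question is whether to condition on blood pressure.
The distribution of blood pressure is itself part of what the drug does — it is an intermediate outcome. Holding it fixed would remove that part of the effect; the total effect is the pooled difference.
The causal difference is the pooled difference: 0.644 − 0.662 = -0.018.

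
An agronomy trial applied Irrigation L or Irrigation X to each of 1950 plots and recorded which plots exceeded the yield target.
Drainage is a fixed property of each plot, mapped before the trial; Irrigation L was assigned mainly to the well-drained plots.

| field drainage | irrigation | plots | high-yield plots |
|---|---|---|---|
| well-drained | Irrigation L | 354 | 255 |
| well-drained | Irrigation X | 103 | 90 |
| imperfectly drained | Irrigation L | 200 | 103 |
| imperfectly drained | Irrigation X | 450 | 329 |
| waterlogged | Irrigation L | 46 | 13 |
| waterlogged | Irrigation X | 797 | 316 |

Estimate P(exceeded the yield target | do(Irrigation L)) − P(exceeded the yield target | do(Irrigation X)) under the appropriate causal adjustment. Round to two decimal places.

Irrigation X is higher inside every field drainage stratum but Irrigation L is higher in aggregate. Whether to stratify depends on how field drainage relates to the irrigation.
Here field drainage is a common cause — it drives both which irrigation a case falls under and the outcome. The crude comparison mixes populations; the stratum-specific rates are the causally relevant ones.
Adjusting over the population distribution of field drainage: 0.234·(0.720−0.874) + 0.333·(0.515−0.731) + 0.432·(0.283−0.396) = -0.157.

-0.16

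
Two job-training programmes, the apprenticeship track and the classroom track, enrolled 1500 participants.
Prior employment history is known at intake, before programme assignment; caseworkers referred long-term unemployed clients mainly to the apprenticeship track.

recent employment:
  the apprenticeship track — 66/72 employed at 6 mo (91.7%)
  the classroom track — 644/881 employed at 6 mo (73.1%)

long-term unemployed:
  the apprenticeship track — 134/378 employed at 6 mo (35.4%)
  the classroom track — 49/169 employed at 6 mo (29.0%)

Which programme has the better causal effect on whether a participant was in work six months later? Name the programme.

Here prior employment history is a common cause — it drives both which programme a case falls under and the outcome. The crude comparison mixes populations; the stratum-specific rates are the causally relevant ones.
Within each level — recent employment: 91.7% vs 73.1%; long-term unemployed: 35.4% vs 29.0% — the apprenticeship track is higher every time.

the apprenticeship track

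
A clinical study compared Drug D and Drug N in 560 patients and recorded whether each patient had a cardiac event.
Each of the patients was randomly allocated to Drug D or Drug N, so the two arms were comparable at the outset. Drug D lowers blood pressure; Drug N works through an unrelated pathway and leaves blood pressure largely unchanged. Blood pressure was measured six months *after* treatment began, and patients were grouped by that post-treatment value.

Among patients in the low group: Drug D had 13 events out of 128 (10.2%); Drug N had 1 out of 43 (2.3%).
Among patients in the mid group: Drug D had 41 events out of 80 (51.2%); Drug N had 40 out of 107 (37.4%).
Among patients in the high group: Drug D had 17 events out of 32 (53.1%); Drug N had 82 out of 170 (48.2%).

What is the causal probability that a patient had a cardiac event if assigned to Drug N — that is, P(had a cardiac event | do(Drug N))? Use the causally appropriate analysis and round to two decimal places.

The distribution of blood pressure is itself part of what the drug does — it is an intermediate outcome. Holding it fixed would remove that part of the effect; the total effect is the pooled difference.
So P(outcome | do(Drug N)) is just the pooled rate for Drug N: 123/320 = 0.384.

0.38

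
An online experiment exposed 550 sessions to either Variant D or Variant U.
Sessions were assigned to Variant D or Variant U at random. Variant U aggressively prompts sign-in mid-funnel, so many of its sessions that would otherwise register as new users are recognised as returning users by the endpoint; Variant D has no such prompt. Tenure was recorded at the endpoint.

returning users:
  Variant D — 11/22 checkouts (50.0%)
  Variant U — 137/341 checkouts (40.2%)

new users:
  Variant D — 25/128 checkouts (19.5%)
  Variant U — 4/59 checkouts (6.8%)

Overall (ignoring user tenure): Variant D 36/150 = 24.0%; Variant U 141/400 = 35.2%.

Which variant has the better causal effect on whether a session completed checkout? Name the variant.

Variant U

Variant D is higher inside every user tenure stratum but Variant U is higher in aggregate. Whether to stratify depends on how user tenure relates to the variant.
User tenure is recorded after the variant and is itself shifted by it — it sits on the causal path from variant to outcome. Conditioning on a mediator would strip out part of the effect we want; the pooled comparison gives the total causal effect.
Pooled: Variant D 24.0% vs Variant U 35.2%; Variant U is higher overall.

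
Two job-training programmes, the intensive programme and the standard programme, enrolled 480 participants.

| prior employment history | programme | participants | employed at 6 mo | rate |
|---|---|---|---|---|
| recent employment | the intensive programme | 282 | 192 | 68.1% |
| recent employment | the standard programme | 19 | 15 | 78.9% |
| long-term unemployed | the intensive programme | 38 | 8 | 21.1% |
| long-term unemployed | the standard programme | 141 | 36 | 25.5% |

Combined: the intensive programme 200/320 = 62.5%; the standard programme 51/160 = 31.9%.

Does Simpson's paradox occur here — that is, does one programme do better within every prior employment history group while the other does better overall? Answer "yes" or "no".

Within each prior employment history level (recent employment 68.1% vs 78.9%; long-term unemployed 21.1% vs 25.5%), the standard programme has the higher rate every time. Pooled: 62.5% vs 31.9% — the intensive programme has the higher rate overall. The two comparisons disagree.

yes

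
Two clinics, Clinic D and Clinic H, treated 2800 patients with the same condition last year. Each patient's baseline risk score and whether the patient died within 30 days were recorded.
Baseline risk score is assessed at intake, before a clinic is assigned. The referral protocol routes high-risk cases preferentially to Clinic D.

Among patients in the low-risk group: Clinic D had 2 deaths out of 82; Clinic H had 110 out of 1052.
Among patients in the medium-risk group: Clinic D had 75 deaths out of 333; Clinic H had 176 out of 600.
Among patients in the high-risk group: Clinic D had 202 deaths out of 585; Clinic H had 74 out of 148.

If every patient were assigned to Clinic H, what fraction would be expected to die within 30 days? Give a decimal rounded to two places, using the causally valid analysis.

0.27

Baseline risk score satisfies the back-door criterion: it is not a descendant of the clinic, and it blocks the spurious path from clinic to outcome. Adjusting for it (i.e., using the within-baseline risk score rates) gives the causal effect.
Standardising Clinic H to the population baseline risk score mix: 0.405·110/1052 + 0.333·176/600 + 0.262·74/148 = 0.271.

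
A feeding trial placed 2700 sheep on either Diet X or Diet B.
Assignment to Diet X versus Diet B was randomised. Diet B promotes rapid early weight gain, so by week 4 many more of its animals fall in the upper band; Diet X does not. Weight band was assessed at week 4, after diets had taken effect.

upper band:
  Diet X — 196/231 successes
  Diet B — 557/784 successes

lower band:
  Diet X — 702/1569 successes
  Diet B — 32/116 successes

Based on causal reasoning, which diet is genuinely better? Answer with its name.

Diet B

Week-4 weight band lies on the pathway diet → week-4 weight band → outcome, so adjusting for it blocks the indirect effect. For the total causal effect of diet, use the unadjusted pooled rates.
Pooled: Diet X 49.9% vs Diet B 65.4%; Diet B is higher overall.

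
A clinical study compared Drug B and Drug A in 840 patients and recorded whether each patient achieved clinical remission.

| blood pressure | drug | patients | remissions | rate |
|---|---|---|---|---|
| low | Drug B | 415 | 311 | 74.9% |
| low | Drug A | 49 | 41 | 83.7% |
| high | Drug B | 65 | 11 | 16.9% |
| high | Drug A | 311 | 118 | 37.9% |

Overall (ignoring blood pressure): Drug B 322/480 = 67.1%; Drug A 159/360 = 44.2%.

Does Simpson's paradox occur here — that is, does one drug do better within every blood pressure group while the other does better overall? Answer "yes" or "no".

Within each blood pressure level (low 74.9% vs 83.7%; high 16.9% vs 37.9%), Drug A has the higher rate every time. Pooled: 67.1% vs 44.2% — Drug B has the higher rate overall. The two comparisons disagree.

yes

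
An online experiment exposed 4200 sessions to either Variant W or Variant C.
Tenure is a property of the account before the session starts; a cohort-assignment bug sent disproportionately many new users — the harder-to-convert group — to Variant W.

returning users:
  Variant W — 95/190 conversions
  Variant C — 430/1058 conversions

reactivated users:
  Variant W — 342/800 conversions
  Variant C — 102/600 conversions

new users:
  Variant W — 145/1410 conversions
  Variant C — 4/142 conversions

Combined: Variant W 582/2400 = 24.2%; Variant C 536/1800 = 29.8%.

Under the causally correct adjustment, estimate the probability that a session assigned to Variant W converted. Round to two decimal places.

0.33

Here user tenure is a common cause — it drives both which variant a case falls under and the outcome. The crude comparison mixes populations; the stratum-specific rates are the causally relevant ones.
Standardising Variant W to the population user tenure mix: 0.297·95/190 + 0.333·342/800 + 0.370·145/1410 = 0.329.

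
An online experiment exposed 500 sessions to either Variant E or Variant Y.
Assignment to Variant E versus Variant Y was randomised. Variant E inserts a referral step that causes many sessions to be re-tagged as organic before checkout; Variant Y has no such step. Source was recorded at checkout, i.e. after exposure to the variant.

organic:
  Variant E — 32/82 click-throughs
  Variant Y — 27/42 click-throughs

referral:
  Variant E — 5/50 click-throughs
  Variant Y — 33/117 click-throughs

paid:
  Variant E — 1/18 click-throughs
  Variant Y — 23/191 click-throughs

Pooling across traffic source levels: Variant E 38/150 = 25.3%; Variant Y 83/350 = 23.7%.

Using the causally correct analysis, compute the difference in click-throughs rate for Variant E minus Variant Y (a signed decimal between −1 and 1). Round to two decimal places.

Variant Y is higher inside every traffic source stratum but Variant E is higher in aggregate. Whether to stratify depends on how traffic source relates to the variant.
Stratifying would compare variants among sessions the variants themselves sorted into traffic source groups — a form of selection on an intermediate. The unconditioned pooled rates give the total causal effect.
The causal difference is the pooled difference: 0.253 − 0.237 = +0.016.

+0.02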